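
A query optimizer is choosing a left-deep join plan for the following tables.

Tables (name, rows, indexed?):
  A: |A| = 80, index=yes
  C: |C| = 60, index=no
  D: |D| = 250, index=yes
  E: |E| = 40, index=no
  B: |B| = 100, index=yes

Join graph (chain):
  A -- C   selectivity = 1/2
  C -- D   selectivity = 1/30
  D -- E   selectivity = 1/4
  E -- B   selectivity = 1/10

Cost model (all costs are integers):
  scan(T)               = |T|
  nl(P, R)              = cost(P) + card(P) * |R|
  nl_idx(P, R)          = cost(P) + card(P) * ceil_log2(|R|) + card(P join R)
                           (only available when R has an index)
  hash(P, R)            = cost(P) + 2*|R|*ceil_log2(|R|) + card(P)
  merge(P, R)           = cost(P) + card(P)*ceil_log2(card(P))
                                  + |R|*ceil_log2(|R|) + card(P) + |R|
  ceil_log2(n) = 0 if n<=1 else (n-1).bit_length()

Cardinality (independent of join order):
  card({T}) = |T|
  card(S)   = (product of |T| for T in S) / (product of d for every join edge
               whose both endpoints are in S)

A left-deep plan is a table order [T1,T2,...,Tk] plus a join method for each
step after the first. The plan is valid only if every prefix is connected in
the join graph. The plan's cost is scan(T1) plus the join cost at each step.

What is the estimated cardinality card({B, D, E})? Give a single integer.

Tables in S: B(100), D(250), E(40)
Edges inside S: D-E(d=4), E-B(d=10)
numerator = 100 * 250 * 40 = 1000000
denominator = 4 * 10 = 40
card(S) = 1000000 / 40 = 25000

25000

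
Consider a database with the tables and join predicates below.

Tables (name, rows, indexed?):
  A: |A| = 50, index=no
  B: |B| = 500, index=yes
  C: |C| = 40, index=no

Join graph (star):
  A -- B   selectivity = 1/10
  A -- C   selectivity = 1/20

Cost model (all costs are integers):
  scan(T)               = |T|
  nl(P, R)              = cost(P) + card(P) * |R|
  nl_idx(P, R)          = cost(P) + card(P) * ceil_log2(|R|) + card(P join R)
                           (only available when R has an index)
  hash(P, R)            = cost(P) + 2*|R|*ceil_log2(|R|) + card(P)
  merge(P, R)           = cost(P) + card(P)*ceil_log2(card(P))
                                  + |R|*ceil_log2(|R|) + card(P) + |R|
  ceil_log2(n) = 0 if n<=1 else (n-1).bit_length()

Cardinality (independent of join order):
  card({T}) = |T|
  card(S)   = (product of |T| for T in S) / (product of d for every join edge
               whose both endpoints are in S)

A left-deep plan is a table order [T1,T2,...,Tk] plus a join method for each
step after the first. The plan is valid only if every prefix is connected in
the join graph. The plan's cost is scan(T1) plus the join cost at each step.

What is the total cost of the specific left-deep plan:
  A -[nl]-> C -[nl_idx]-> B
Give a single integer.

step 1: scan A: cost=50, card=50
step 2: join C via nl
    card(P join C) = 50*40/(20) = 100
    cost = 50 + 50*40 = 2050
step 3: join B via nl_idx
    card(P join B) = 100*500/(10) = 5000
    cost = 2050 + 100*9 + 5000 = 7950

7950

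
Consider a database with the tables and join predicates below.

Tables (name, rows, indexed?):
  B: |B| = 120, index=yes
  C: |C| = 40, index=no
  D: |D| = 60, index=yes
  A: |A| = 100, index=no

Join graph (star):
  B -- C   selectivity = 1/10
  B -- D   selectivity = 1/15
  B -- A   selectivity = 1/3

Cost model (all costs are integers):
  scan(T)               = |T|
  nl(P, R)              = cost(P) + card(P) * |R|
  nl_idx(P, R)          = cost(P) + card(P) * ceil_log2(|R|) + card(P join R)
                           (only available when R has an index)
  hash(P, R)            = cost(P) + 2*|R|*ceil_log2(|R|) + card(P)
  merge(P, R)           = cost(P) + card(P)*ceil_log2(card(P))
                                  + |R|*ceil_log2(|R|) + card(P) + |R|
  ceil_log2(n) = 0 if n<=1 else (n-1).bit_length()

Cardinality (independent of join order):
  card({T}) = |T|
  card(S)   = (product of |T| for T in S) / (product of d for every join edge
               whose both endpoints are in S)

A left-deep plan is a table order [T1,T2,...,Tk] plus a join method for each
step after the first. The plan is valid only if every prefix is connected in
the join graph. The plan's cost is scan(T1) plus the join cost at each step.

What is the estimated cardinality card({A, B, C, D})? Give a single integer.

64000

Tables in S: A(100), B(120), C(40), D(60)
Edges inside S: B-C(d=10), B-D(d=15), B-A(d=3)
numerator = 100 * 120 * 40 * 60 = 28800000
denominator = 10 * 15 * 3 = 450
card(S) = 28800000 / 450 = 64000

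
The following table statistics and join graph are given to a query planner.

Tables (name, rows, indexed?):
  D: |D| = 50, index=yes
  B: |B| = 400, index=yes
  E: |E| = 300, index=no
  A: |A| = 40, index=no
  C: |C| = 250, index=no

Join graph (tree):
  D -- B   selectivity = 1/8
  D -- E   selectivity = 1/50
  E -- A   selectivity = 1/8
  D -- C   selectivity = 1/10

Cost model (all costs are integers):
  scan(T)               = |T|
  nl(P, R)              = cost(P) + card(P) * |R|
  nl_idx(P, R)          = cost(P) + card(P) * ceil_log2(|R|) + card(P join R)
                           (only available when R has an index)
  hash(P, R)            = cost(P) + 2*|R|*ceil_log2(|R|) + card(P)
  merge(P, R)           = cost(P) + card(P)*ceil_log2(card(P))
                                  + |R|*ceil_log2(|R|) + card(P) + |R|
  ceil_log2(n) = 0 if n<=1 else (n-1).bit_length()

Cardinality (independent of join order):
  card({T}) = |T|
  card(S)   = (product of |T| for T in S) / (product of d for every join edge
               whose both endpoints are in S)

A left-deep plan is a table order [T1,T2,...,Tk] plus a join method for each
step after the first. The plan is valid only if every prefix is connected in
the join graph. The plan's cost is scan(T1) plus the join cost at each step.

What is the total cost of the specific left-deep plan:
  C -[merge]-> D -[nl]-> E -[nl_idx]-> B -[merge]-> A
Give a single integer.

step 1: scan C: cost=250, card=250
step 2: join D via merge
    card(P join D) = 250*50/(10) = 1250
    cost = 250 + 250*8 + 50*6 + 250 + 50 = 2850
step 3: join E via nl
    card(P join E) = 1250*300/(50) = 7500
    cost = 2850 + 1250*300 = 377850
step 4: join B via nl_idx
    card(P join B) = 7500*400/(8) = 375000
    cost = 377850 + 7500*9 + 375000 = 820350
step 5: join A via merge
    card(P join A) = 375000*40/(8) = 1875000
    cost = 820350 + 375000*19 + 40*6 + 375000 + 40 = 8320630

8320630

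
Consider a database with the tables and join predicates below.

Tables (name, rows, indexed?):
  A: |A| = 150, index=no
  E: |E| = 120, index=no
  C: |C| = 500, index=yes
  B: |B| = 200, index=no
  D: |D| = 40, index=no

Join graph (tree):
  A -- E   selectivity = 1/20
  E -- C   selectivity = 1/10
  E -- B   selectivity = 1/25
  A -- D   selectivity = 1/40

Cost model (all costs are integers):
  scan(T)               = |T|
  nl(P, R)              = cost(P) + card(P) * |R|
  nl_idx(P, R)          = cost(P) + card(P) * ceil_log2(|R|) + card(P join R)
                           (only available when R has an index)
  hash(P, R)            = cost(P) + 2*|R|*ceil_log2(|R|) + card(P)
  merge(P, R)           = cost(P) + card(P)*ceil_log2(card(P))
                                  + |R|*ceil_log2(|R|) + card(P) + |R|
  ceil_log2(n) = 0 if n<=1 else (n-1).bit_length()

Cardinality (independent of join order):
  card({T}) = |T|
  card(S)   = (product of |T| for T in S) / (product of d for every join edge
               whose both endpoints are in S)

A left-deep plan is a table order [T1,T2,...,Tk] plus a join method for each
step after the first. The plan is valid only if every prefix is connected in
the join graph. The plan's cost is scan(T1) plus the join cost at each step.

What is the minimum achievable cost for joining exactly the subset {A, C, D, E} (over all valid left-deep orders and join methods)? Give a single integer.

12510

Selinger DP over subsets of {A,C,D,E}:
  {A}: scan cost=150, card=150
  {E}: scan cost=120, card=120
  {C}: scan cost=500, card=500
  {D}: scan cost=40, card=40
  {AE}: card=900; try (E,hash)→1980, (A,merge)→2430, (E,merge)→2460, (A,hash)→2640, (A,nl)→18120, (E,nl)→18150; best=1980 via (E,hash)
  {AD}: card=150; try (D,hash)→780, (A,merge)→1670, (D,merge)→1780, (A,hash)→2480, (A,nl)→6040, (D,nl)→6150; best=780 via (D,hash)
  {CE}: card=6000; try (E,hash)→2680, (C,merge)→6080, (E,merge)→6460, (C,nl_idx)→7200, (C,hash)→9240, (C,nl)→60120 …(+1); best=2680 via (E,hash)
  {ACE}: card=45000; try (A,hash)→11080, (C,hash)→11880, (C,merge)→16880, (C,nl_idx)→55080, (A,merge)→88030, (C,nl)→451980 …(+1); best=11080 via (A,hash)
  {ADE}: card=900; try (E,hash)→2610, (E,merge)→3090, (D,hash)→3360, (D,merge)→12160, (E,nl)→18780, (D,nl)→37980; best=2610 via (E,hash)
  {ACDE}: card=45000; try (C,hash)→12510, (C,merge)→17510, (C,nl_idx)→55710, (D,hash)→56560, (C,nl)→452610, (D,merge)→776360 …(+1); best=12510 via (C,hash)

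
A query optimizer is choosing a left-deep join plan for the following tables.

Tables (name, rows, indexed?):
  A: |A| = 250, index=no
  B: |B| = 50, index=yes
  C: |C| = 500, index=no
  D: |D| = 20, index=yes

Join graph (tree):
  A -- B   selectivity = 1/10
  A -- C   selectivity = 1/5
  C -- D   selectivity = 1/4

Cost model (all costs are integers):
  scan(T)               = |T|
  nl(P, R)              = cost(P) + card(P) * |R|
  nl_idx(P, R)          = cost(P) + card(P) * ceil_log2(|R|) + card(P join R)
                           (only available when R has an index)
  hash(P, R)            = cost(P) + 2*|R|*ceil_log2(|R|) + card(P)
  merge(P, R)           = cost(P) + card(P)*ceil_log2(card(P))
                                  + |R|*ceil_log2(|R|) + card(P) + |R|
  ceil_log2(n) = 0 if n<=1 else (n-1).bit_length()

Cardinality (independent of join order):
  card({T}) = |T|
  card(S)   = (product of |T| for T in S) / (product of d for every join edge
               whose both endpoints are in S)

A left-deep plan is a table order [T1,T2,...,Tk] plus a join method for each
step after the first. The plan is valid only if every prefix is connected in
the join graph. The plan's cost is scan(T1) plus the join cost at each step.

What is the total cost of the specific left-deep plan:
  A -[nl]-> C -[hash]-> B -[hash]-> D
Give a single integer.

step 1: scan A: cost=250, card=250
step 2: join C via nl
    card(P join C) = 250*500/(5) = 25000
    cost = 250 + 250*500 = 125250
step 3: join B via hash
    card(P join B) = 25000*50/(10) = 125000
    cost = 125250 + 2*50*6 + 25000 = 150850
step 4: join D via hash
    card(P join D) = 125000*20/(4) = 625000
    cost = 150850 + 2*20*5 + 125000 = 276050

276050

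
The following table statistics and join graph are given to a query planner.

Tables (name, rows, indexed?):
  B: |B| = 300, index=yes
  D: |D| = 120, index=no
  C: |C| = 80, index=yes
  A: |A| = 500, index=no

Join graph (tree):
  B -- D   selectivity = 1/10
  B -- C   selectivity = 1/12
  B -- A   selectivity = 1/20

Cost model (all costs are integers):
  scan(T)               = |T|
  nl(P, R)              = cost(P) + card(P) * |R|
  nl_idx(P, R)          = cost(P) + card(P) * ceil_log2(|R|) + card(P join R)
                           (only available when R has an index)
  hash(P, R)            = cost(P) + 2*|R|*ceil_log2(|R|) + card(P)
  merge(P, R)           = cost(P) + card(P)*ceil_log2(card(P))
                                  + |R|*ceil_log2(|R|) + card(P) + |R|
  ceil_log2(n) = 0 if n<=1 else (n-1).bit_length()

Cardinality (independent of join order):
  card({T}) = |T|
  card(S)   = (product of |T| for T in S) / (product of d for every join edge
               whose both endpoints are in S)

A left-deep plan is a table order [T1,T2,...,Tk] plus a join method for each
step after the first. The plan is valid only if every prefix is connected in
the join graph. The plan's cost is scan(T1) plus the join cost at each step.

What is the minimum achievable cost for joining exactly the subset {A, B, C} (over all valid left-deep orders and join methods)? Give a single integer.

12720

Selinger DP over subsets of {A,B,C}:
  {B}: scan cost=300, card=300
  {C}: scan cost=80, card=80
  {A}: scan cost=500, card=500
  {BC}: card=2000; try (C,hash)→1720, (B,nl_idx)→2800, (B,merge)→3720, (C,merge)→3940, (C,nl_idx)→4400, (B,hash)→5560 …(+2); best=1720 via (C,hash)
  {AB}: card=7500; try (B,hash)→6400, (A,merge)→8300, (B,merge)→8500, (A,hash)→9600, (B,nl_idx)→12500, (A,nl)→150300 …(+1); best=6400 via (B,hash)
  {ABC}: card=50000; try (A,hash)→12720, (C,hash)→15020, (A,merge)→30720, (C,nl_idx)→108900, (C,merge)→112040, (C,nl)→606400 …(+1); best=12720 via (A,hash)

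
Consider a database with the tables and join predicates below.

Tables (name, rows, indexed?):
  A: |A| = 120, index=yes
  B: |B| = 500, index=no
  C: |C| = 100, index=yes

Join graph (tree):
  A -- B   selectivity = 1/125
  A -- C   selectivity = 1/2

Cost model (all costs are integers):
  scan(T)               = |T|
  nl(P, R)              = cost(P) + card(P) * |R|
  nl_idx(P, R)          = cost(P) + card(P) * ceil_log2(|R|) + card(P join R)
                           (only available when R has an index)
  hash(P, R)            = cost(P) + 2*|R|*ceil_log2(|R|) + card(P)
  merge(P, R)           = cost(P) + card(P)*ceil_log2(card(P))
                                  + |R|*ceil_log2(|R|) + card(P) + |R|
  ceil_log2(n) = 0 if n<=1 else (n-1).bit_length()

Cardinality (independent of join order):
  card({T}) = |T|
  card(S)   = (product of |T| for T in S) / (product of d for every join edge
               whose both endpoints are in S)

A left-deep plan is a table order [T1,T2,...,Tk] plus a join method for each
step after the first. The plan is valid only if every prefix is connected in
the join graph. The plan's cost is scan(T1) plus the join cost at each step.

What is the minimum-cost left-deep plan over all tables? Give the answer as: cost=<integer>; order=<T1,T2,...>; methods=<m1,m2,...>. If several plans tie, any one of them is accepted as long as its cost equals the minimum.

cost=4560; order=B,A,C; methods=hash,hash

Selinger DP (subsets sized 1..n):
  {A}: scan cost=120, card=120
  {B}: scan cost=500, card=500
  {C}: scan cost=100, card=100
  {AB}: card=480; try (A,hash)→2680, (A,nl_idx)→4480, (B,merge)→6080, (A,merge)→6460, (B,hash)→9240, (B,nl)→60120 …(+1); best=2680 via (A,hash)
  {AC}: card=6000; try (C,hash)→1640, (A,merge)→1860, (C,merge)→1880, (A,hash)→1880, (A,nl_idx)→6800, (C,nl_idx)→6960 …(+2); best=1640 via (C,hash)
  {ABC}: card=24000; try (C,hash)→4560, (C,merge)→8280, (B,hash)→16640, (C,nl_idx)→30040, (C,nl)→50680, (B,merge)→90640 …(+1); best=4560 via (C,hash)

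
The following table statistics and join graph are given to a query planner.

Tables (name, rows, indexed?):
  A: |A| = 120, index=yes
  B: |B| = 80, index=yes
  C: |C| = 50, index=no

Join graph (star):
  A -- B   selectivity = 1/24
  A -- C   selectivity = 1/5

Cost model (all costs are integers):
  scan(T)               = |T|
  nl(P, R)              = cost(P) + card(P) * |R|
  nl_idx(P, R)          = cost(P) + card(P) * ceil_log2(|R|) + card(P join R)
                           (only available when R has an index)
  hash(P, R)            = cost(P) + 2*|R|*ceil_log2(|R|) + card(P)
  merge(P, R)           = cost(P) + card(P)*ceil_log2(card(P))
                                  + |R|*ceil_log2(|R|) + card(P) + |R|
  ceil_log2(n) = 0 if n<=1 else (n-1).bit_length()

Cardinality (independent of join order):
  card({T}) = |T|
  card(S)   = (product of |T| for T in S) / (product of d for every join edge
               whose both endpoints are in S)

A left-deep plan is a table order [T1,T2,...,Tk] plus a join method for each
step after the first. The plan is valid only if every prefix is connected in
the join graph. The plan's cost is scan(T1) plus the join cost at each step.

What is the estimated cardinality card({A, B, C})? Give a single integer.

4000

Tables in S: A(120), B(80), C(50)
Edges inside S: A-B(d=24), A-C(d=5)
numerator = 120 * 80 * 50 = 480000
denominator = 24 * 5 = 120
card(S) = 480000 / 120 = 4000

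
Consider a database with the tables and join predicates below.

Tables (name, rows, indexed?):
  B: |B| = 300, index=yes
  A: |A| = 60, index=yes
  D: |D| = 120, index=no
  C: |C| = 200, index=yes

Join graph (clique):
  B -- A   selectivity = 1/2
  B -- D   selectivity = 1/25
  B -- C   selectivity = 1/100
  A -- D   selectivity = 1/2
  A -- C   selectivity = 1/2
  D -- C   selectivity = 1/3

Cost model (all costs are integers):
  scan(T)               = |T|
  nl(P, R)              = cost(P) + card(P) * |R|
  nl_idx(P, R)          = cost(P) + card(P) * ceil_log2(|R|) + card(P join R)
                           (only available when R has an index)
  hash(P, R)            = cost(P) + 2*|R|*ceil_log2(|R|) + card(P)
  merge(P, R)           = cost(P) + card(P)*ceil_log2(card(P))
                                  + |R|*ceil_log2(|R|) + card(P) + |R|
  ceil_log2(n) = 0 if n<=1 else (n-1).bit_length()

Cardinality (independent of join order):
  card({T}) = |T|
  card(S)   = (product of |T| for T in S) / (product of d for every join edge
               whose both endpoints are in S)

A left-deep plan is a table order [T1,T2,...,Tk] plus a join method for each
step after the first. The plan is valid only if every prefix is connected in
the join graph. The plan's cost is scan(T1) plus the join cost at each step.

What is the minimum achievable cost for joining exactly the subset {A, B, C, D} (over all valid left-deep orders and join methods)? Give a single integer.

6560

Selinger DP over subsets of {A,B,C,D}:
  {B}: scan cost=300, card=300
  {A}: scan cost=60, card=60
  {D}: scan cost=120, card=120
  {C}: scan cost=200, card=200
  {AB}: card=9000; try (A,hash)→1320, (B,merge)→3480, (A,merge)→3720, (B,hash)→5520, (B,nl_idx)→9600, (A,nl_idx)→11100 …(+2); best=1320 via (A,hash)
  {BD}: card=1440; try (D,hash)→2280, (B,nl_idx)→2640, (B,merge)→4080, (D,merge)→4260, (B,hash)→5640, (B,nl)→36120 …(+1); best=2280 via (D,hash)
  {BC}: card=600; try (B,nl_idx)→2600, (C,nl_idx)→3300, (C,hash)→3800, (B,merge)→5000, (C,merge)→5100, (B,hash)→5800 …(+2); best=2600 via (B,nl_idx)
  {AD}: card=3600; try (A,hash)→960, (D,merge)→1440, (A,merge)→1500, (D,hash)→1800, (A,nl_idx)→4440, (D,nl)→7260 …(+1); best=960 via (A,hash)
  {AC}: card=6000; try (A,hash)→1120, (C,merge)→2280, (A,merge)→2420, (C,hash)→3320, (C,nl_idx)→6540, (A,nl_idx)→7400 …(+2); best=1120 via (A,hash)
  {CD}: card=8000; try (D,hash)→2080, (C,merge)→2880, (D,merge)→2960, (C,hash)→3440, (C,nl_idx)→9080, (C,nl)→24120 …(+1); best=2080 via (D,hash)
  {ABD}: card=21600; try (A,hash)→4440, (B,hash)→9960, (D,hash)→12000, (A,merge)→19980, (A,nl_idx)→32520, (B,merge)→50760 …(+5); best=4440 via (A,hash)
  {ABC}: card=9000; try (A,hash)→3920, (A,merge)→9620, (B,hash)→12520, (C,hash)→13520, (A,nl_idx)→15200, (A,nl)→38600 …(+6); best=3920 via (A,hash)
  {BCD}: card=960; try (D,hash)→4880, (C,hash)→6920, (D,merge)→10160, (C,nl_idx)→14760, (B,hash)→15480, (C,merge)→21360 …(+5); best=4880 via (D,hash)
  {ACD}: card=120000; try (C,hash)→7760, (D,hash)→8800, (A,hash)→10800, (C,merge)→49560, (D,merge)→86080, (A,merge)→114500 …(+5); best=7760 via (C,hash)
  {ABCD}: card=7200; try (A,hash)→6560, (D,hash)→14600, (A,merge)→15860, (A,nl_idx)→17840, (C,hash)→29240, (A,nl)→62480 …(+9); best=6560 via (A,hash)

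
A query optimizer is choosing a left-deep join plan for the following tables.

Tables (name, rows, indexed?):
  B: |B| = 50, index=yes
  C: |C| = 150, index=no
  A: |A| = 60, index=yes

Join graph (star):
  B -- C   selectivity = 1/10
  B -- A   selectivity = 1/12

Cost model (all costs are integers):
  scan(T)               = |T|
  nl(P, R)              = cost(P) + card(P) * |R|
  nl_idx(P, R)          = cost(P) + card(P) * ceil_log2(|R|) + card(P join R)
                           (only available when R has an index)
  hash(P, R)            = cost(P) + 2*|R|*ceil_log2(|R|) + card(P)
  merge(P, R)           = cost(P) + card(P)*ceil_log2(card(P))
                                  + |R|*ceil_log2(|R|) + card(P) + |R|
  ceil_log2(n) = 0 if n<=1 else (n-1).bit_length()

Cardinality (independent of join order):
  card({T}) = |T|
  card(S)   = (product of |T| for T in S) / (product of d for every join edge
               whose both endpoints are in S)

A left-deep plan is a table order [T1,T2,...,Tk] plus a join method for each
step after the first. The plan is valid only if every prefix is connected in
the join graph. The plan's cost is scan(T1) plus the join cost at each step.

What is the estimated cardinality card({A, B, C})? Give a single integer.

3750

Tables in S: A(60), B(50), C(150)
Edges inside S: B-C(d=10), B-A(d=12)
numerator = 60 * 50 * 150 = 450000
denominator = 10 * 12 = 120
card(S) = 450000 / 120 = 3750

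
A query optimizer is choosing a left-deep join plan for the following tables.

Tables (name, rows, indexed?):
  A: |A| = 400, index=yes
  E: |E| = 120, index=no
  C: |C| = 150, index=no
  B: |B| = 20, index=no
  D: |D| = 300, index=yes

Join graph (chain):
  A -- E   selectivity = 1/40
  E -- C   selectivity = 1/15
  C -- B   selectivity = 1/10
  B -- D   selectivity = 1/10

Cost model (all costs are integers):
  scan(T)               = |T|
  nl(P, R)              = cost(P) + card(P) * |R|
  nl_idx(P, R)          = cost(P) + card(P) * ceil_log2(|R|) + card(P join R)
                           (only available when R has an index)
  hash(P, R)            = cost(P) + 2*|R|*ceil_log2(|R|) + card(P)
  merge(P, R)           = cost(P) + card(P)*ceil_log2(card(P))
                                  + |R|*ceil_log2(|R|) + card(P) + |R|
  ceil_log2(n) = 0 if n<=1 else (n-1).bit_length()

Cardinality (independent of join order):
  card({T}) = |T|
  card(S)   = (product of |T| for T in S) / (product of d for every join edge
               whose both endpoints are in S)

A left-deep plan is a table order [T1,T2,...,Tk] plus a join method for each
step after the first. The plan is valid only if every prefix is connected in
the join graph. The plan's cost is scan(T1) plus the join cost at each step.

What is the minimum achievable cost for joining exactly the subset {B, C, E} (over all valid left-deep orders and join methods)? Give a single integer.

2480

Selinger DP over subsets of {B,C,E}:
  {E}: scan cost=120, card=120
  {C}: scan cost=150, card=150
  {B}: scan cost=20, card=20
  {CE}: card=1200; try (E,hash)→1980, (C,merge)→2430, (E,merge)→2460, (C,hash)→2640, (C,nl)→18120, (E,nl)→18150; best=1980 via (E,hash)
  {BC}: card=300; try (B,hash)→500, (C,merge)→1490, (B,merge)→1620, (C,hash)→2440, (C,nl)→3020, (B,nl)→3150; best=500 via (B,hash)
  {BCE}: card=2400; try (E,hash)→2480, (B,hash)→3380, (E,merge)→4460, (B,merge)→16500, (B,nl)→25980, (E,nl)→36500; best=2480 via (E,hash)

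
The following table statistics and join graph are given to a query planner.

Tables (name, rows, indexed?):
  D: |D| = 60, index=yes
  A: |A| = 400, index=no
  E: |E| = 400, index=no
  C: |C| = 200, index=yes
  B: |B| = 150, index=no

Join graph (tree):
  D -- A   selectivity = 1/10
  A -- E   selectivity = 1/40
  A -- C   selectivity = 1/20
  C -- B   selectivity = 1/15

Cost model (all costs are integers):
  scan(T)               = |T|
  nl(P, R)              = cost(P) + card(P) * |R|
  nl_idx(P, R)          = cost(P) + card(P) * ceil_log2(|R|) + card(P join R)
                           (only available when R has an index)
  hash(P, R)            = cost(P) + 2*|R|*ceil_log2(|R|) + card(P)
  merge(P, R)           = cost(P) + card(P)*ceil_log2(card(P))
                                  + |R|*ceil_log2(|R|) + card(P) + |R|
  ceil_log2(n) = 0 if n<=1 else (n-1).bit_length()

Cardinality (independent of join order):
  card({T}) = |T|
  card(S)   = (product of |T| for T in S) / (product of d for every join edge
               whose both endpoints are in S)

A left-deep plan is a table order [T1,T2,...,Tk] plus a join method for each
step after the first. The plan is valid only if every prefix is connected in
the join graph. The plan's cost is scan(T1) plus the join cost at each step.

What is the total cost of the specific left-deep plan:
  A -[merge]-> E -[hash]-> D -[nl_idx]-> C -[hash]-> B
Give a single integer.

step 1: scan A: cost=400, card=400
step 2: join E via merge
    card(P join E) = 400*400/(40) = 4000
    cost = 400 + 400*9 + 400*9 + 400 + 400 = 8400
step 3: join D via hash
    card(P join D) = 4000*60/(10) = 24000
    cost = 8400 + 2*60*6 + 4000 = 13120
step 4: join C via nl_idx
    card(P join C) = 24000*200/(20) = 240000
    cost = 13120 + 24000*8 + 240000 = 445120
step 5: join B via hash
    card(P join B) = 240000*150/(15) = 2400000
    cost = 445120 + 2*150*8 + 240000 = 687520

687520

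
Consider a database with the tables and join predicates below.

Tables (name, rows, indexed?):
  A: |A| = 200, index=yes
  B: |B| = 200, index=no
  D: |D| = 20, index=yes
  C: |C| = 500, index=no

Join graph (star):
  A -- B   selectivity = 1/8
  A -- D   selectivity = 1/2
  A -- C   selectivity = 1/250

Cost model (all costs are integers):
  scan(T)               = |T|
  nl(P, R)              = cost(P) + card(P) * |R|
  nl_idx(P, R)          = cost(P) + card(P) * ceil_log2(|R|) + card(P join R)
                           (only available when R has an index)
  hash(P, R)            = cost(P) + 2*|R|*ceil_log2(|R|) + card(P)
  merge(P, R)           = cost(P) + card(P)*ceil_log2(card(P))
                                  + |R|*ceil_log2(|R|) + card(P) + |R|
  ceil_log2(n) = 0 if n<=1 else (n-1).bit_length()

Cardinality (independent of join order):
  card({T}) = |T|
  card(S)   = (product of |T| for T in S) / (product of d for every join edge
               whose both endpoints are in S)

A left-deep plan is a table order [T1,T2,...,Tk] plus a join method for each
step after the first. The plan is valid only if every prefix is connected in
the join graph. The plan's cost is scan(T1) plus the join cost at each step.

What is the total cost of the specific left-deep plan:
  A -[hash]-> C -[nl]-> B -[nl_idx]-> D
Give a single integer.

239400

step 1: scan A: cost=200, card=200
step 2: join C via hash
    card(P join C) = 200*500/(250) = 400
    cost = 200 + 2*500*9 + 200 = 9400
step 3: join B via nl
    card(P join B) = 400*200/(8) = 10000
    cost = 9400 + 400*200 = 89400
step 4: join D via nl_idx
    card(P join D) = 10000*20/(2) = 100000
    cost = 89400 + 10000*5 + 100000 = 239400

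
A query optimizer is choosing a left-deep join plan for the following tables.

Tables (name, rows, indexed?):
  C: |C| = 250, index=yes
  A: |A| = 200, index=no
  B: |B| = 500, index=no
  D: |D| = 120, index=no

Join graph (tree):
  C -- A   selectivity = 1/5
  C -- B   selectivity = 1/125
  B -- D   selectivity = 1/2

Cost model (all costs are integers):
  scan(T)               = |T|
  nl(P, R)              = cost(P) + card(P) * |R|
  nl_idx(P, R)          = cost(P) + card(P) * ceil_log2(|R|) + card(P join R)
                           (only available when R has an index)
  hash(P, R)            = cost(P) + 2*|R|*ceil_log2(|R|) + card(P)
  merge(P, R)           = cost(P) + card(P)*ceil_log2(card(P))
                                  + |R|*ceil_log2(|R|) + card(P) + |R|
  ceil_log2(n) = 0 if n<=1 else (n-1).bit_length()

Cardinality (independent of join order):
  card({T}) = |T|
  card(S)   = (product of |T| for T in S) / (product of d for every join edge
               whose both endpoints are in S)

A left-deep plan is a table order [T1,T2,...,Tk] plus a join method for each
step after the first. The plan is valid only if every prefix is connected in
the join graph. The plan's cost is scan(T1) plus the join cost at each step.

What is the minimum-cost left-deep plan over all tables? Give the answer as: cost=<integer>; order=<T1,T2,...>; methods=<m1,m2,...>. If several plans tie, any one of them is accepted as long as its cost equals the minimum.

Selinger DP (subsets sized 1..n):
  {C}: scan cost=250, card=250
  {A}: scan cost=200, card=200
  {B}: scan cost=500, card=500
  {D}: scan cost=120, card=120
  {AC}: card=10000; try (A,hash)→3700, (C,merge)→4250, (A,merge)→4300, (C,hash)→4400, (C,nl_idx)→11800, (C,nl)→50200 …(+1); best=3700 via (A,hash)
  {BC}: card=1000; try (C,hash)→5000, (C,nl_idx)→5500, (B,merge)→7500, (C,merge)→7750, (B,hash)→9500, (B,nl)→125250 …(+1); best=5000 via (C,hash)
  {BD}: card=30000; try (D,hash)→2680, (B,merge)→6080, (D,merge)→6460, (B,hash)→9240, (B,nl)→60120, (D,nl)→60500; best=2680 via (D,hash)
  {ABC}: card=40000; try (A,hash)→9200, (A,merge)→17800, (B,hash)→22700, (B,merge)→158700, (A,nl)→205000, (B,nl)→5003700; best=9200 via (A,hash)
  {BCD}: card=60000; try (D,hash)→7680, (D,merge)→16960, (C,hash)→36680, (D,nl)→125000, (C,nl_idx)→302680, (C,merge)→484930 …(+1); best=7680 via (D,hash)
  {ABCD}: card=2400000; try (D,hash)→50880, (A,hash)→70880, (D,merge)→690160, (A,merge)→1029480, (D,nl)→4809200, (A,nl)→12007680; best=50880 via (D,hash)

cost=50880; order=B,C,A,D; methods=hash,hash,hash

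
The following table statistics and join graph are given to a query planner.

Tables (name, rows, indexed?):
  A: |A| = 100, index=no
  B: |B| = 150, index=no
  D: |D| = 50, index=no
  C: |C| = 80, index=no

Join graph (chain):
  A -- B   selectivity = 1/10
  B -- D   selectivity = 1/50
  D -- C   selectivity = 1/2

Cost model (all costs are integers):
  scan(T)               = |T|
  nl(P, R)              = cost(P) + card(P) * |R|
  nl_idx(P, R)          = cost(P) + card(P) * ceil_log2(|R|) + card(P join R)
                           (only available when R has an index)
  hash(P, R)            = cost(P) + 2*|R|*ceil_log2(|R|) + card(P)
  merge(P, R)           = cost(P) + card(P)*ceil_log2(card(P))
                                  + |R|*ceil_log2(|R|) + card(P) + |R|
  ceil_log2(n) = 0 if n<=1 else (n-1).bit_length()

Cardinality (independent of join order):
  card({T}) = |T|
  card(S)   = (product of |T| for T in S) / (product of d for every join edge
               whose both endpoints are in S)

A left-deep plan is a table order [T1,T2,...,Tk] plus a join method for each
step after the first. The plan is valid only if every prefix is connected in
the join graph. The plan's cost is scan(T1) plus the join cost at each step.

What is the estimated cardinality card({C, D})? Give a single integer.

Tables in S: C(80), D(50)
Edges inside S: D-C(d=2)
numerator = 80 * 50 = 4000
denominator = 2 = 2
card(S) = 4000 / 2 = 2000

2000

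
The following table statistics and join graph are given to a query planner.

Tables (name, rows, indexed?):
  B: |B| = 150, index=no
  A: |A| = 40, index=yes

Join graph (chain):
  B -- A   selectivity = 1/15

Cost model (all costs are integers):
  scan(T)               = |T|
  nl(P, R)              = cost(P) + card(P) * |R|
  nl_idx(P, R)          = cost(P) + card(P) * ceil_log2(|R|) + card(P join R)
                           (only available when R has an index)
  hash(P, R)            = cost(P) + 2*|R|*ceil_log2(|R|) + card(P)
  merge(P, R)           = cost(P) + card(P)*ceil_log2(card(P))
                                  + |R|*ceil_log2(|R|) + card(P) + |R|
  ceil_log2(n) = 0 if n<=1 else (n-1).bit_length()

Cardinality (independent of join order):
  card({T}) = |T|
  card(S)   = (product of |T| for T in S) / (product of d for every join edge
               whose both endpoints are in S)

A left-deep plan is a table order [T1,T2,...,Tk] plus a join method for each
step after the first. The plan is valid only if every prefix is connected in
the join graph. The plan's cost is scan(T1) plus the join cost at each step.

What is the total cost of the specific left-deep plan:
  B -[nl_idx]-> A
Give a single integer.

step 1: scan B: cost=150, card=150
step 2: join A via nl_idx
    card(P join A) = 150*40/(15) = 400
    cost = 150 + 150*6 + 400 = 1450

1450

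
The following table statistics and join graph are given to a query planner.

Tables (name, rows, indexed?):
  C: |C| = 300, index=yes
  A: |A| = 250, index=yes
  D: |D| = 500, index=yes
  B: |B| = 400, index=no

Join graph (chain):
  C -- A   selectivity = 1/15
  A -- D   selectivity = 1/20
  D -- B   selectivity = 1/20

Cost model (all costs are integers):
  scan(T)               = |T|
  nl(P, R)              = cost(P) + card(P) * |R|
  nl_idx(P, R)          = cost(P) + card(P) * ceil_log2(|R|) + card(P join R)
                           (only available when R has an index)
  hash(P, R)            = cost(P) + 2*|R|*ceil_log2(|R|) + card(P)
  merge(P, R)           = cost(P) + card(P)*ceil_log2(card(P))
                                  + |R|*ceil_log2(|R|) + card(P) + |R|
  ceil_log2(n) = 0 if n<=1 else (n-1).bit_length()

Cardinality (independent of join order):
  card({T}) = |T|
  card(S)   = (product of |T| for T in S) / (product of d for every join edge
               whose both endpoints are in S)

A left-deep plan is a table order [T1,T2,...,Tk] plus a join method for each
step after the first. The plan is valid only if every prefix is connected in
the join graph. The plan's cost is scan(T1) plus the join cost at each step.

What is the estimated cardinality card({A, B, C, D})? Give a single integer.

2500000

Tables in S: A(250), B(400), C(300), D(500)
Edges inside S: C-A(d=15), A-D(d=20), D-B(d=20)
numerator = 250 * 400 * 300 * 500 = 15000000000
denominator = 15 * 20 * 20 = 6000
card(S) = 15000000000 / 6000 = 2500000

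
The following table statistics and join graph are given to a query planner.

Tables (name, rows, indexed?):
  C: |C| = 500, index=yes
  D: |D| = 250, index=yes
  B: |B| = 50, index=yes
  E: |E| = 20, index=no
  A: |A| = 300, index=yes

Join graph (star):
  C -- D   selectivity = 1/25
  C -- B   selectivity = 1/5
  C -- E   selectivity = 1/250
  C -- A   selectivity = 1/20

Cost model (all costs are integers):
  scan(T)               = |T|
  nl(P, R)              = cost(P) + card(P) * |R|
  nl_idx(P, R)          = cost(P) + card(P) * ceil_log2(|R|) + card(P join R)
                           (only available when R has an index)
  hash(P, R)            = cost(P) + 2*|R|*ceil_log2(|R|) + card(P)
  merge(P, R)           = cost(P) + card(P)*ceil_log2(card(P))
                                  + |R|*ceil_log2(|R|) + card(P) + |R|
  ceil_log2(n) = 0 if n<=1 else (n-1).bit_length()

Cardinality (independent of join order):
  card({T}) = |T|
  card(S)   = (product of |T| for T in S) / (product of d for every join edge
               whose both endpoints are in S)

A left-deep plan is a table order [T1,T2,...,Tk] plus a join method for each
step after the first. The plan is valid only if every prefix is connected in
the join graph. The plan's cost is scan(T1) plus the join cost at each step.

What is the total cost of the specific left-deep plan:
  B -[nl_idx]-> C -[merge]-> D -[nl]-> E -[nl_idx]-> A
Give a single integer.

step 1: scan B: cost=50, card=50
step 2: join C via nl_idx
    card(P join C) = 50*500/(5) = 5000
    cost = 50 + 50*9 + 5000 = 5500
step 3: join D via merge
    card(P join D) = 5000*250/(25) = 50000
    cost = 5500 + 5000*13 + 250*8 + 5000 + 250 = 77750
step 4: join E via nl
    card(P join E) = 50000*20/(250) = 4000
    cost = 77750 + 50000*20 = 1077750
step 5: join A via nl_idx
    card(P join A) = 4000*300/(20) = 60000
    cost = 1077750 + 4000*9 + 60000 = 1173750

1173750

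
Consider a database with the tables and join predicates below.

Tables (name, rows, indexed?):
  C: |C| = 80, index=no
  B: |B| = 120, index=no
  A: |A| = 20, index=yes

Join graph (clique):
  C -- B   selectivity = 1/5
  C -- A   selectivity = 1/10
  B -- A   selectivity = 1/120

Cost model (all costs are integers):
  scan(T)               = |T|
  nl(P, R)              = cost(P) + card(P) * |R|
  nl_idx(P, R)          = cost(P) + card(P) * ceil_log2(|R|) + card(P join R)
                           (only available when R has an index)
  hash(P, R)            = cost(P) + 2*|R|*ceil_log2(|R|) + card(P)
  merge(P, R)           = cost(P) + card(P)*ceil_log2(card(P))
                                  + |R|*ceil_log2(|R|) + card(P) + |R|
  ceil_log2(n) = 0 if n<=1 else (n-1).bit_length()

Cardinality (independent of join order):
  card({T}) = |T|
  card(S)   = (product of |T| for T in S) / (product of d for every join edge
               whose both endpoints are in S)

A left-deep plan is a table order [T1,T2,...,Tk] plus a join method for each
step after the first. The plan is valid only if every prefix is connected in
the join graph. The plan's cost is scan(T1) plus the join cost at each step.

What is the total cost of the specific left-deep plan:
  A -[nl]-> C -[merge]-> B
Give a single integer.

4020

step 1: scan A: cost=20, card=20
step 2: join C via nl
    card(P join C) = 20*80/(10) = 160
    cost = 20 + 20*80 = 1620
step 3: join B via merge
    card(P join B) = 160*120/(5*120) = 32
    cost = 1620 + 160*8 + 120*7 + 160 + 120 = 4020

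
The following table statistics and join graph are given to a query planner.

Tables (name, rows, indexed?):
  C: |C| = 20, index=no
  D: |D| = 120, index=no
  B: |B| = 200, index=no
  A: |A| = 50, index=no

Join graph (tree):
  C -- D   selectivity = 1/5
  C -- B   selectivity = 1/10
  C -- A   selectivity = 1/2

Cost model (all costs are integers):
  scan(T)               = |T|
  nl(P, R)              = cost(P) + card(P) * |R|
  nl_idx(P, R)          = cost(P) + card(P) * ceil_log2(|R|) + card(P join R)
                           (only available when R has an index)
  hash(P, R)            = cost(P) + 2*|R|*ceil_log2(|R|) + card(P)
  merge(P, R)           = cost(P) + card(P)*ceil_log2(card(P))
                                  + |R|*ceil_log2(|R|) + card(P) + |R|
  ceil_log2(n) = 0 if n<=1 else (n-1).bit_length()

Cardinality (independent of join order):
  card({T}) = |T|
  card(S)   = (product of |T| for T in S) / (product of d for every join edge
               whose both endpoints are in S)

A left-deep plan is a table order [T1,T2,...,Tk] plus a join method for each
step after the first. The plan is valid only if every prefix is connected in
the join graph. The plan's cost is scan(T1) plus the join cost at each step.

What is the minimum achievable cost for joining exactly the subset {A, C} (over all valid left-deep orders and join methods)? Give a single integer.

Selinger DP over subsets of {A,C}:
  {C}: scan cost=20, card=20
  {A}: scan cost=50, card=50
  {AC}: card=500; try (C,hash)→300, (A,merge)→490, (C,merge)→520, (A,hash)→640, (A,nl)→1020, (C,nl)→1050; best=300 via (C,hash)

300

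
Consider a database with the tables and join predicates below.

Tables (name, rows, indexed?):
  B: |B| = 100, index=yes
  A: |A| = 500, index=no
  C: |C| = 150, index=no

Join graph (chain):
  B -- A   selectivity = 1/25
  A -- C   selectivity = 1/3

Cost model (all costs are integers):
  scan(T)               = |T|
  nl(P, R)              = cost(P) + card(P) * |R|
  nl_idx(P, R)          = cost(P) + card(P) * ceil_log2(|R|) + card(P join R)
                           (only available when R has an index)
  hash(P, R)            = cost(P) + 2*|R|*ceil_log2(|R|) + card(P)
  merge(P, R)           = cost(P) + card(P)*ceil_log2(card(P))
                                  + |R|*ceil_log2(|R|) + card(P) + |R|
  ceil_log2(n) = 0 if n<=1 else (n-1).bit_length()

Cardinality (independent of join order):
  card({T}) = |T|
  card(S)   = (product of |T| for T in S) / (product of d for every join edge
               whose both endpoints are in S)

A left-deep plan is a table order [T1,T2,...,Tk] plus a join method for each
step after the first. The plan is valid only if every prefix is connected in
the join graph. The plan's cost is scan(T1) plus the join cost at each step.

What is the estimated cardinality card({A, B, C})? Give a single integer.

Tables in S: A(500), B(100), C(150)
Edges inside S: B-A(d=25), A-C(d=3)
numerator = 500 * 100 * 150 = 7500000
denominator = 25 * 3 = 75
card(S) = 7500000 / 75 = 100000

100000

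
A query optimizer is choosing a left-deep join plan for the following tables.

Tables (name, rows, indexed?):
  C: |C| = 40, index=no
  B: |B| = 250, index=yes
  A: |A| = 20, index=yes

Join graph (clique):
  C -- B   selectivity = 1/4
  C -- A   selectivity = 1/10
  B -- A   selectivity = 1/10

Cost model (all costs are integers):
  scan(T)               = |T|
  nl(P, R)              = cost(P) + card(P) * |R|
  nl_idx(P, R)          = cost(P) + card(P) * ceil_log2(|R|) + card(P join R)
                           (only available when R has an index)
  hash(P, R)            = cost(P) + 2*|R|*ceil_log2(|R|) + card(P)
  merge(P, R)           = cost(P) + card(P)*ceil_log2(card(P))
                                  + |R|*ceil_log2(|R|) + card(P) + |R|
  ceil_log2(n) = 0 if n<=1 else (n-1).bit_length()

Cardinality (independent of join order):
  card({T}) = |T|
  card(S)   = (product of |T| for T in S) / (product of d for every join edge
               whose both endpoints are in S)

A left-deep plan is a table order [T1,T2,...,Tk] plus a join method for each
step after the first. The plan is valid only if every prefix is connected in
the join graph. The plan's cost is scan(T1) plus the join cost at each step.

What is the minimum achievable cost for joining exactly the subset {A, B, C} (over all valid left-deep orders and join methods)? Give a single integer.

Selinger DP over subsets of {A,B,C}:
  {C}: scan cost=40, card=40
  {B}: scan cost=250, card=250
  {A}: scan cost=20, card=20
  {BC}: card=2500; try (C,hash)→980, (B,merge)→2570, (C,merge)→2780, (B,nl_idx)→2860, (B,hash)→4080, (B,nl)→10040 …(+1); best=980 via (C,hash)
  {AC}: card=80; try (A,hash)→280, (A,nl_idx)→320, (C,merge)→420, (A,merge)→440, (C,hash)→520, (C,nl)→820 …(+1); best=280 via (A,hash)
  {AB}: card=500; try (B,nl_idx)→680, (A,hash)→700, (A,nl_idx)→2000, (B,merge)→2390, (A,merge)→2620, (B,hash)→4040 …(+2); best=680 via (B,nl_idx)
  {ABC}: card=500; try (B,nl_idx)→1420, (C,hash)→1660, (B,merge)→3170, (A,hash)→3680, (B,hash)→4360, (C,merge)→5960 …(+5); best=1420 via (B,nl_idx)

1420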